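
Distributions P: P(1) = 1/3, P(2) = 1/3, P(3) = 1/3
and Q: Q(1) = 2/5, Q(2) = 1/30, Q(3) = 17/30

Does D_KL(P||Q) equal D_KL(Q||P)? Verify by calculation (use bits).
D_KL(P||Q) = 0.7645 bits, D_KL(Q||P) = 0.4283 bits. No — D_KL(P||Q) ≠ D_KL(Q||P) for this pair.

D_KL(P||Q) = Σ P(x) log₂(P(x)/Q(x))

Computing term by term:
  P(1)·log₂(P(1)/Q(1)) = (1/3)·log₂((1/3)/(2/5)) = -0.08768
  P(2)·log₂(P(2)/Q(2)) = (1/3)·log₂((1/3)/(1/30)) = 1.10731
  P(3)·log₂(P(3)/Q(3)) = (1/3)·log₂((1/3)/(17/30)) = -0.25518

D_KL(P||Q) = -0.08768 + 1.10731 - 0.25518 = 0.76445 ≈ 0.7645 bits

D_KL(Q||P) = Σ Q(x) log₂(Q(x)/P(x))

Computing term by term:
  Q(1)·log₂(Q(1)/P(1)) = (2/5)·log₂((2/5)/(1/3)) = 0.10521
  Q(2)·log₂(Q(2)/P(2)) = (1/30)·log₂((1/30)/(1/3)) = -0.11073
  Q(3)·log₂(Q(3)/P(3)) = (17/30)·log₂((17/30)/(1/3)) = 0.43380

D_KL(Q||P) = 0.10521 - 0.11073 + 0.43380 = 0.42828 ≈ 0.4283 bits

These are NOT equal (difference: 0.3362 bits). KL divergence is asymmetric: D_KL(P||Q) ≠ D_KL(Q||P) in general.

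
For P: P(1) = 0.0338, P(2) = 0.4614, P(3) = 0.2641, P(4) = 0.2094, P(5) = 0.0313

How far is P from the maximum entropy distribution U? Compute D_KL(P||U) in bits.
0.5058 bits

U(i) = 1/5 for all i

D_KL(P||U) = Σ P(x) log₂(P(x) / (1/5))
           = Σ P(x) log₂(P(x)) + log₂(5)
           = log₂(5) - H(P)

H(P) = -Σ P(x) log₂(P(x)):
  -P(1)·log₂(P(1)) = -(0.0338)·log₂(0.0338) = 0.16517
  -P(2)·log₂(P(2)) = -(0.4614)·log₂(0.4614) = 0.51488
  -P(3)·log₂(P(3)) = -(0.2641)·log₂(0.2641) = 0.50729
  -P(4)·log₂(P(4)) = -(0.2094)·log₂(0.2094) = 0.47234
  -P(5)·log₂(P(5)) = -(0.0313)·log₂(0.0313) = 0.15643
H(P) = 0.16517 + 0.51488 + 0.50729 + 0.47234 + 0.15643 = 1.81611 bits

log₂(5) = 2.32193 bits

D_KL(P||U) = 2.32193 - 1.81611 = 0.50582 ≈ 0.5058 bits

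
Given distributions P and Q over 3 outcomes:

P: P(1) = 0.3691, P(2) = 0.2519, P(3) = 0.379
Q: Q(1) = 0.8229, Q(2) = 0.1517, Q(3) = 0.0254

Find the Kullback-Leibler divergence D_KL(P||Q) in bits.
1.2352 bits

D_KL(P||Q) = Σ P(x) log₂(P(x)/Q(x))

Computing term by term:
  P(1)·log₂(P(1)/Q(1)) = 0.3691·log₂(0.3691/0.8229) = -0.42694
  P(2)·log₂(P(2)/Q(2)) = 0.2519·log₂(0.2519/0.1517) = 0.18430
  P(3)·log₂(P(3)/Q(3)) = 0.379·log₂(0.379/0.0254) = 1.47783

D_KL(P||Q) = -0.42694 + 0.18430 + 1.47783 = 1.23519 ≈ 1.2352 bits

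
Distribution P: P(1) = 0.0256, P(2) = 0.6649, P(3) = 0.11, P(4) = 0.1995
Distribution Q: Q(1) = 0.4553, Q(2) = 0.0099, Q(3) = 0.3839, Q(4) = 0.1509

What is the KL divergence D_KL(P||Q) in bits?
3.8114 bits

D_KL(P||Q) = Σ P(x) log₂(P(x)/Q(x))

Computing term by term:
  P(1)·log₂(P(1)/Q(1)) = 0.0256·log₂(0.0256/0.4553) = -0.10631
  P(2)·log₂(P(2)/Q(2)) = 0.6649·log₂(0.6649/0.0099) = 4.03565
  P(3)·log₂(P(3)/Q(3)) = 0.11·log₂(0.11/0.3839) = -0.19835
  P(4)·log₂(P(4)/Q(4)) = 0.1995·log₂(0.1995/0.1509) = 0.08036

D_KL(P||Q) = -0.10631 + 4.03565 - 0.19835 + 0.08036 = 3.81135 ≈ 3.8114 bits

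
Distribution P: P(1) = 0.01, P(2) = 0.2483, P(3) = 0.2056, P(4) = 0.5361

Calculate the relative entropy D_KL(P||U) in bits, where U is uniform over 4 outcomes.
0.4831 bits

U(i) = 1/4 for all i

D_KL(P||U) = Σ P(x) log₂(P(x) / (1/4))
           = Σ P(x) log₂(P(x)) + log₂(4)
           = log₂(4) - H(P)

H(P) = -Σ P(x) log₂(P(x)):
  -P(1)·log₂(P(1)) = -(0.01)·log₂(0.01) = 0.06644
  -P(2)·log₂(P(2)) = -(0.2483)·log₂(0.2483) = 0.49904
  -P(3)·log₂(P(3)) = -(0.2056)·log₂(0.2056) = 0.46920
  -P(4)·log₂(P(4)) = -(0.5361)·log₂(0.5361) = 0.48218
H(P) = 0.06644 + 0.49904 + 0.46920 + 0.48218 = 1.51686 bits

log₂(4) = 2.00000 bits

D_KL(P||U) = 2.00000 - 1.51686 = 0.48314 ≈ 0.4831 bits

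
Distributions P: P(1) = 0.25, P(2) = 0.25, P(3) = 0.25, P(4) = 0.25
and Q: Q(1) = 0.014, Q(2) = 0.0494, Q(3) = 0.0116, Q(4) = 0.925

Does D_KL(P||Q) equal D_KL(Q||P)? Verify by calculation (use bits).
D_KL(P||Q) = 2.2600 bits, D_KL(Q||P) = 1.5208 bits. No — D_KL(P||Q) ≠ D_KL(Q||P) for this pair.

D_KL(P||Q) = Σ P(x) log₂(P(x)/Q(x))

Computing term by term:
  P(1)·log₂(P(1)/Q(1)) = 0.25·log₂(0.25/0.014) = 1.03961
  P(2)·log₂(P(2)/Q(2)) = 0.25·log₂(0.25/0.0494) = 0.58484
  P(3)·log₂(P(3)/Q(3)) = 0.25·log₂(0.25/0.0116) = 1.10743
  P(4)·log₂(P(4)/Q(4)) = 0.25·log₂(0.25/0.925) = -0.47188

D_KL(P||Q) = 1.03961 + 0.58484 + 1.10743 - 0.47188 = 2.26000 ≈ 2.2600 bits

D_KL(Q||P) = Σ Q(x) log₂(Q(x)/P(x))

Computing term by term:
  Q(1)·log₂(Q(1)/P(1)) = 0.014·log₂(0.014/0.25) = -0.05822
  Q(2)·log₂(Q(2)/P(2)) = 0.0494·log₂(0.0494/0.25) = -0.11556
  Q(3)·log₂(Q(3)/P(3)) = 0.0116·log₂(0.0116/0.25) = -0.05138
  Q(4)·log₂(Q(4)/P(4)) = 0.925·log₂(0.925/0.25) = 1.74596

D_KL(Q||P) = -0.05822 - 0.11556 - 0.05138 + 1.74596 = 1.52080 ≈ 1.5208 bits

These are NOT equal (difference: 0.7392 bits). KL divergence is asymmetric: D_KL(P||Q) ≠ D_KL(Q||P) in general.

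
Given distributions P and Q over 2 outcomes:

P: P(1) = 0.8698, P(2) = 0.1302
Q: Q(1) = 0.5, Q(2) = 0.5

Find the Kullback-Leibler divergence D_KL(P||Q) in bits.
0.4420 bits

D_KL(P||Q) = Σ P(x) log₂(P(x)/Q(x))

Computing term by term:
  P(1)·log₂(P(1)/Q(1)) = 0.8698·log₂(0.8698/0.5) = 0.69476
  P(2)·log₂(P(2)/Q(2)) = 0.1302·log₂(0.1302/0.5) = -0.25274

D_KL(P||Q) = 0.69476 - 0.25274 = 0.44202 ≈ 0.4420 bits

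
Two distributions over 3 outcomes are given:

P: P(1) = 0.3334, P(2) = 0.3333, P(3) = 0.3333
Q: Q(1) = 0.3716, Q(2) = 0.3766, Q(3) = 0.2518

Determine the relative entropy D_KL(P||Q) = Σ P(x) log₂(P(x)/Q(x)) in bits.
0.0239 bits

D_KL(P||Q) = Σ P(x) log₂(P(x)/Q(x))

Computing term by term:
  P(1)·log₂(P(1)/Q(1)) = 0.3334·log₂(0.3334/0.3716) = -0.05218
  P(2)·log₂(P(2)/Q(2)) = 0.3333·log₂(0.3333/0.3766) = -0.05873
  P(3)·log₂(P(3)/Q(3)) = 0.3333·log₂(0.3333/0.2518) = 0.13483

D_KL(P||Q) = -0.05218 - 0.05873 + 0.13483 = 0.02392 ≈ 0.0239 bits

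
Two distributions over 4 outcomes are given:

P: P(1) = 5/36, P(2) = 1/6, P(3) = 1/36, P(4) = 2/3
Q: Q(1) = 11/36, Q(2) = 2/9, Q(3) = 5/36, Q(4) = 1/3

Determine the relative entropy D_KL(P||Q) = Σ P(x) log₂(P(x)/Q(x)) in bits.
0.3750 bits

D_KL(P||Q) = Σ P(x) log₂(P(x)/Q(x))

Computing term by term:
  P(1)·log₂(P(1)/Q(1)) = (5/36)·log₂((5/36)/(11/36)) = -0.15799
  P(2)·log₂(P(2)/Q(2)) = (1/6)·log₂((1/6)/(2/9)) = -0.06917
  P(3)·log₂(P(3)/Q(3)) = (1/36)·log₂((1/36)/(5/36)) = -0.06450
  P(4)·log₂(P(4)/Q(4)) = (2/3)·log₂((2/3)/(1/3)) = 0.66667

D_KL(P||Q) = -0.15799 - 0.06917 - 0.06450 + 0.66667 = 0.37501 ≈ 0.3750 bits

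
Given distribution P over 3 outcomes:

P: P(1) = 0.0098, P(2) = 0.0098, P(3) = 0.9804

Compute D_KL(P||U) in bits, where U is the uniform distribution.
1.4262 bits

U(i) = 1/3 for all i

D_KL(P||U) = Σ P(x) log₂(P(x) / (1/3))
           = Σ P(x) log₂(P(x)) + log₂(3)
           = log₂(3) - H(P)

H(P) = -Σ P(x) log₂(P(x)):
  -P(1)·log₂(P(1)) = -(0.0098)·log₂(0.0098) = 0.06540
  -P(2)·log₂(P(2)) = -(0.0098)·log₂(0.0098) = 0.06540
  -P(3)·log₂(P(3)) = -(0.9804)·log₂(0.9804) = 0.02800
H(P) = 0.06540 + 0.06540 + 0.02800 = 0.15880 bits

log₂(3) = 1.58496 bits

D_KL(P||U) = 1.58496 - 0.15880 = 1.42616 ≈ 1.4262 bits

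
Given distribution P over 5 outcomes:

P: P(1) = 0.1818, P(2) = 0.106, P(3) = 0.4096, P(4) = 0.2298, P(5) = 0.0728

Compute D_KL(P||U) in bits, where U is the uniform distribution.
0.2414 bits

U(i) = 1/5 for all i

D_KL(P||U) = Σ P(x) log₂(P(x) / (1/5))
           = Σ P(x) log₂(P(x)) + log₂(5)
           = log₂(5) - H(P)

H(P) = -Σ P(x) log₂(P(x)):
  -P(1)·log₂(P(1)) = -(0.1818)·log₂(0.1818) = 0.44715
  -P(2)·log₂(P(2)) = -(0.106)·log₂(0.106) = 0.34321
  -P(3)·log₂(P(3)) = -(0.4096)·log₂(0.4096) = 0.52745
  -P(4)·log₂(P(4)) = -(0.2298)·log₂(0.2298) = 0.48753
  -P(5)·log₂(P(5)) = -(0.0728)·log₂(0.0728) = 0.27518
H(P) = 0.44715 + 0.34321 + 0.52745 + 0.48753 + 0.27518 = 2.08052 bits

log₂(5) = 2.32193 bits

D_KL(P||U) = 2.32193 - 2.08052 = 0.24141 ≈ 0.2414 bits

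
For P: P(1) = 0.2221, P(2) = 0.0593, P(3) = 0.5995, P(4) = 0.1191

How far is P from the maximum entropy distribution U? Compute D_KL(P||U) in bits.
0.4680 bits

U(i) = 1/4 for all i

D_KL(P||U) = Σ P(x) log₂(P(x) / (1/4))
           = Σ P(x) log₂(P(x)) + log₂(4)
           = log₂(4) - H(P)

H(P) = -Σ P(x) log₂(P(x)):
  -P(1)·log₂(P(1)) = -(0.2221)·log₂(0.2221) = 0.48212
  -P(2)·log₂(P(2)) = -(0.0593)·log₂(0.0593) = 0.24170
  -P(3)·log₂(P(3)) = -(0.5995)·log₂(0.5995) = 0.44253
  -P(4)·log₂(P(4)) = -(0.1191)·log₂(0.1191) = 0.36561
H(P) = 0.48212 + 0.24170 + 0.44253 + 0.36561 = 1.53196 bits

log₂(4) = 2.00000 bits

D_KL(P||U) = 2.00000 - 1.53196 = 0.46804 ≈ 0.4680 bits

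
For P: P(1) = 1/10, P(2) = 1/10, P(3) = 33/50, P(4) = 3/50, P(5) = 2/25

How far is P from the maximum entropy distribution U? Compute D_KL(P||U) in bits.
0.7269 bits

U(i) = 1/5 for all i

D_KL(P||U) = Σ P(x) log₂(P(x) / (1/5))
           = Σ P(x) log₂(P(x)) + log₂(5)
           = log₂(5) - H(P)

H(P) = -Σ P(x) log₂(P(x)):
  -P(1)·log₂(P(1)) = -(1/10)·log₂(1/10) = 0.33219
  -P(2)·log₂(P(2)) = -(1/10)·log₂(1/10) = 0.33219
  -P(3)·log₂(P(3)) = -(33/50)·log₂(33/50) = 0.39564
  -P(4)·log₂(P(4)) = -(3/50)·log₂(3/50) = 0.24353
  -P(5)·log₂(P(5)) = -(2/25)·log₂(2/25) = 0.29151
H(P) = 0.33219 + 0.33219 + 0.39564 + 0.24353 + 0.29151 = 1.59506 bits

log₂(5) = 2.32193 bits

D_KL(P||U) = 2.32193 - 1.59506 = 0.72687 ≈ 0.7269 bits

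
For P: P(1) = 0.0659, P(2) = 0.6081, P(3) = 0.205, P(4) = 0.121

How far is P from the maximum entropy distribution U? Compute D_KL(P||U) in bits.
0.4677 bits

U(i) = 1/4 for all i

D_KL(P||U) = Σ P(x) log₂(P(x) / (1/4))
           = Σ P(x) log₂(P(x)) + log₂(4)
           = log₂(4) - H(P)

H(P) = -Σ P(x) log₂(P(x)):
  -P(1)·log₂(P(1)) = -(0.0659)·log₂(0.0659) = 0.25856
  -P(2)·log₂(P(2)) = -(0.6081)·log₂(0.6081) = 0.43638
  -P(3)·log₂(P(3)) = -(0.205)·log₂(0.205) = 0.46869
  -P(4)·log₂(P(4)) = -(0.121)·log₂(0.121) = 0.36868
H(P) = 0.25856 + 0.43638 + 0.46869 + 0.36868 = 1.53231 bits

log₂(4) = 2.00000 bits

D_KL(P||U) = 2.00000 - 1.53231 = 0.46769 ≈ 0.4677 bits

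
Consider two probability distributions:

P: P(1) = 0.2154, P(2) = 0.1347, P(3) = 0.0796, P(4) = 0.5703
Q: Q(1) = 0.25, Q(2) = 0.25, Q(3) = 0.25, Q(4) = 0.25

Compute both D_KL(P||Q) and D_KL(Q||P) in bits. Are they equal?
D_KL(P||Q) = 0.3806 bits, D_KL(Q||P) = 0.3921 bits. No, they are not equal.

D_KL(P||Q) = Σ P(x) log₂(P(x)/Q(x))

Computing term by term:
  P(1)·log₂(P(1)/Q(1)) = 0.2154·log₂(0.2154/0.25) = -0.04629
  P(2)·log₂(P(2)/Q(2)) = 0.1347·log₂(0.1347/0.25) = -0.12018
  P(3)·log₂(P(3)/Q(3)) = 0.0796·log₂(0.0796/0.25) = -0.13143
  P(4)·log₂(P(4)/Q(4)) = 0.5703·log₂(0.5703/0.25) = 0.67854

D_KL(P||Q) = -0.04629 - 0.12018 - 0.13143 + 0.67854 = 0.38064 ≈ 0.3806 bits

D_KL(Q||P) = Σ Q(x) log₂(Q(x)/P(x))

Computing term by term:
  Q(1)·log₂(Q(1)/P(1)) = 0.25·log₂(0.25/0.2154) = 0.05373
  Q(2)·log₂(Q(2)/P(2)) = 0.25·log₂(0.25/0.1347) = 0.22304
  Q(3)·log₂(Q(3)/P(3)) = 0.25·log₂(0.25/0.0796) = 0.41277
  Q(4)·log₂(Q(4)/P(4)) = 0.25·log₂(0.25/0.5703) = -0.29745

D_KL(Q||P) = 0.05373 + 0.22304 + 0.41277 - 0.29745 = 0.39209 ≈ 0.3921 bits

These are NOT equal (difference: 0.0115 bits). KL divergence is asymmetric: D_KL(P||Q) ≠ D_KL(Q||P) in general.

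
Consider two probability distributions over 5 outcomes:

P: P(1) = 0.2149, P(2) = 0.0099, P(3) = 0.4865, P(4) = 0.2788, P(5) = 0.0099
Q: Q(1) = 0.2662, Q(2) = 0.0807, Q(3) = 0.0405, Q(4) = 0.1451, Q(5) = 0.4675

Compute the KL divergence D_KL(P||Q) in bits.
1.8561 bits

D_KL(P||Q) = Σ P(x) log₂(P(x)/Q(x))

Computing term by term:
  P(1)·log₂(P(1)/Q(1)) = 0.2149·log₂(0.2149/0.2662) = -0.06637
  P(2)·log₂(P(2)/Q(2)) = 0.0099·log₂(0.0099/0.0807) = -0.02997
  P(3)·log₂(P(3)/Q(3)) = 0.4865·log₂(0.4865/0.0405) = 1.74481
  P(4)·log₂(P(4)/Q(4)) = 0.2788·log₂(0.2788/0.1451) = 0.26268
  P(5)·log₂(P(5)/Q(5)) = 0.0099·log₂(0.0099/0.4675) = -0.05506

D_KL(P||Q) = -0.06637 - 0.02997 + 1.74481 + 0.26268 - 0.05506 = 1.85609 ≈ 1.8561 bits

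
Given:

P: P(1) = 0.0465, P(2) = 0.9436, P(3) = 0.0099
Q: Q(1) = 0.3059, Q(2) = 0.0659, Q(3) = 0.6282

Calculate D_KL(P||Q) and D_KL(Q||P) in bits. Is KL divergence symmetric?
D_KL(P||Q) = 3.4376 bits, D_KL(Q||P) = 4.3398 bits. No, KL divergence is not symmetric.

D_KL(P||Q) = Σ P(x) log₂(P(x)/Q(x))

Computing term by term:
  P(1)·log₂(P(1)/Q(1)) = 0.0465·log₂(0.0465/0.3059) = -0.12638
  P(2)·log₂(P(2)/Q(2)) = 0.9436·log₂(0.9436/0.0659) = 3.62326
  P(3)·log₂(P(3)/Q(3)) = 0.0099·log₂(0.0099/0.6282) = -0.05928

D_KL(P||Q) = -0.12638 + 3.62326 - 0.05928 = 3.43760 ≈ 3.4376 bits

D_KL(Q||P) = Σ Q(x) log₂(Q(x)/P(x))

Computing term by term:
  Q(1)·log₂(Q(1)/P(1)) = 0.3059·log₂(0.3059/0.0465) = 0.83136
  Q(2)·log₂(Q(2)/P(2)) = 0.0659·log₂(0.0659/0.9436) = -0.25304
  Q(3)·log₂(Q(3)/P(3)) = 0.6282·log₂(0.6282/0.0099) = 3.76144

D_KL(Q||P) = 0.83136 - 0.25304 + 3.76144 = 4.33976 ≈ 4.3398 bits

These are NOT equal (difference: 0.9022 bits). KL divergence is asymmetric: D_KL(P||Q) ≠ D_KL(Q||P) in general.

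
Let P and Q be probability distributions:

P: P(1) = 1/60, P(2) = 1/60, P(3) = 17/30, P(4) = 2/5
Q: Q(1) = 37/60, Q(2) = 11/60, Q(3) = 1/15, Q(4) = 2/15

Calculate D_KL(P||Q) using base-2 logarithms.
2.2391 bits

D_KL(P||Q) = Σ P(x) log₂(P(x)/Q(x))

Computing term by term:
  P(1)·log₂(P(1)/Q(1)) = (1/60)·log₂((1/60)/(37/60)) = -0.08682
  P(2)·log₂(P(2)/Q(2)) = (1/60)·log₂((1/60)/(11/60)) = -0.05766
  P(3)·log₂(P(3)/Q(3)) = (17/30)·log₂((17/30)/(1/15)) = 1.74956
  P(4)·log₂(P(4)/Q(4)) = (2/5)·log₂((2/5)/(2/15)) = 0.63399

D_KL(P||Q) = -0.08682 - 0.05766 + 1.74956 + 0.63399 = 2.23907 ≈ 2.2391 bits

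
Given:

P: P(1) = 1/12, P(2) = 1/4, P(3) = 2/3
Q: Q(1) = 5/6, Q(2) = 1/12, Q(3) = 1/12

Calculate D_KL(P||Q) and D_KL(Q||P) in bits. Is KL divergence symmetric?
D_KL(P||Q) = 2.1194 bits, D_KL(Q||P) = 2.3862 bits. No, KL divergence is not symmetric.

D_KL(P||Q) = Σ P(x) log₂(P(x)/Q(x))

Computing term by term:
  P(1)·log₂(P(1)/Q(1)) = (1/12)·log₂((1/12)/(5/6)) = -0.27683
  P(2)·log₂(P(2)/Q(2)) = (1/4)·log₂((1/4)/(1/12)) = 0.39624
  P(3)·log₂(P(3)/Q(3)) = (2/3)·log₂((2/3)/(1/12)) = 2.00000

D_KL(P||Q) = -0.27683 + 0.39624 + 2.00000 = 2.11941 ≈ 2.1194 bits

D_KL(Q||P) = Σ Q(x) log₂(Q(x)/P(x))

Computing term by term:
  Q(1)·log₂(Q(1)/P(1)) = (5/6)·log₂((5/6)/(1/12)) = 2.76827
  Q(2)·log₂(Q(2)/P(2)) = (1/12)·log₂((1/12)/(1/4)) = -0.13208
  Q(3)·log₂(Q(3)/P(3)) = (1/12)·log₂((1/12)/(2/3)) = -0.25000

D_KL(Q||P) = 2.76827 - 0.13208 - 0.25000 = 2.38619 ≈ 2.3862 bits

These are NOT equal (difference: 0.2668 bits). KL divergence is asymmetric: D_KL(P||Q) ≠ D_KL(Q||P) in general.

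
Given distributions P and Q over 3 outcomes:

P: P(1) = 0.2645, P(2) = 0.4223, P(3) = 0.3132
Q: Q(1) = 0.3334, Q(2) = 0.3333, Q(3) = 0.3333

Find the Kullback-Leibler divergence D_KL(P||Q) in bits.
0.0277 bits

D_KL(P||Q) = Σ P(x) log₂(P(x)/Q(x))

Computing term by term:
  P(1)·log₂(P(1)/Q(1)) = 0.2645·log₂(0.2645/0.3334) = -0.08834
  P(2)·log₂(P(2)/Q(2)) = 0.4223·log₂(0.4223/0.3333) = 0.14419
  P(3)·log₂(P(3)/Q(3)) = 0.3132·log₂(0.3132/0.3333) = -0.02811

D_KL(P||Q) = -0.08834 + 0.14419 - 0.02811 = 0.02774 ≈ 0.0277 bits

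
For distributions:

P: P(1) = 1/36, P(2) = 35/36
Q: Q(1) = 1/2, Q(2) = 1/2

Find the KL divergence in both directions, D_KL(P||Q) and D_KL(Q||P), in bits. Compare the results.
D_KL(P||Q) = 0.8169 bits, D_KL(Q||P) = 1.6053 bits. D_KL(Q||P) is larger than D_KL(P||Q) by 0.7884 bits; the two directions differ.

D_KL(P||Q) = Σ P(x) log₂(P(x)/Q(x))

Computing term by term:
  P(1)·log₂(P(1)/Q(1)) = (1/36)·log₂((1/36)/(1/2)) = -0.11583
  P(2)·log₂(P(2)/Q(2)) = (35/36)·log₂((35/36)/(1/2)) = 0.93271

D_KL(P||Q) = -0.11583 + 0.93271 = 0.81688 ≈ 0.8169 bits

D_KL(Q||P) = Σ Q(x) log₂(Q(x)/P(x))

Computing term by term:
  Q(1)·log₂(Q(1)/P(1)) = (1/2)·log₂((1/2)/(1/36)) = 2.08496
  Q(2)·log₂(Q(2)/P(2)) = (1/2)·log₂((1/2)/(35/36)) = -0.47968

D_KL(Q||P) = 2.08496 - 0.47968 = 1.60528 ≈ 1.6053 bits

These are NOT equal (difference: 0.7884 bits). KL divergence is asymmetric: D_KL(P||Q) ≠ D_KL(Q||P) in general.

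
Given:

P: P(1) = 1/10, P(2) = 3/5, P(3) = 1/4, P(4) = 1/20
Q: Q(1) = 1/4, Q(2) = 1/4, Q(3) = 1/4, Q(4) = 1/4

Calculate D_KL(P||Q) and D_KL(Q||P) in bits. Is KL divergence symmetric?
D_KL(P||Q) = 0.5095 bits, D_KL(Q||P) = 0.5952 bits. No, KL divergence is not symmetric.

D_KL(P||Q) = Σ P(x) log₂(P(x)/Q(x))

Computing term by term:
  P(1)·log₂(P(1)/Q(1)) = (1/10)·log₂((1/10)/(1/4)) = -0.13219
  P(2)·log₂(P(2)/Q(2)) = (3/5)·log₂((3/5)/(1/4)) = 0.75782
  P(3)·log₂(P(3)/Q(3)) = (1/4)·log₂((1/4)/(1/4)) = 0.00000
  P(4)·log₂(P(4)/Q(4)) = (1/20)·log₂((1/20)/(1/4)) = -0.11610

D_KL(P||Q) = -0.13219 + 0.75782 + 0.00000 - 0.11610 = 0.50953 ≈ 0.5095 bits

D_KL(Q||P) = Σ Q(x) log₂(Q(x)/P(x))

Computing term by term:
  Q(1)·log₂(Q(1)/P(1)) = (1/4)·log₂((1/4)/(1/10)) = 0.33048
  Q(2)·log₂(Q(2)/P(2)) = (1/4)·log₂((1/4)/(3/5)) = -0.31576
  Q(3)·log₂(Q(3)/P(3)) = (1/4)·log₂((1/4)/(1/4)) = 0.00000
  Q(4)·log₂(Q(4)/P(4)) = (1/4)·log₂((1/4)/(1/20)) = 0.58048

D_KL(Q||P) = 0.33048 - 0.31576 + 0.00000 + 0.58048 = 0.59520 ≈ 0.5952 bits

These are NOT equal (difference: 0.0857 bits). KL divergence is asymmetric: D_KL(P||Q) ≠ D_KL(Q||P) in general.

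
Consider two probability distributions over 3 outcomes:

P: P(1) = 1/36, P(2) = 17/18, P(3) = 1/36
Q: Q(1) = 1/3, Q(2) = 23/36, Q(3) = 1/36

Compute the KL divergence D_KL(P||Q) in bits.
0.4330 bits

D_KL(P||Q) = Σ P(x) log₂(P(x)/Q(x))

Computing term by term:
  P(1)·log₂(P(1)/Q(1)) = (1/36)·log₂((1/36)/(1/3)) = -0.09958
  P(2)·log₂(P(2)/Q(2)) = (17/18)·log₂((17/18)/(23/36)) = 0.53257
  P(3)·log₂(P(3)/Q(3)) = (1/36)·log₂((1/36)/(1/36)) = 0.00000

D_KL(P||Q) = -0.09958 + 0.53257 + 0.00000 = 0.43299 ≈ 0.4330 bits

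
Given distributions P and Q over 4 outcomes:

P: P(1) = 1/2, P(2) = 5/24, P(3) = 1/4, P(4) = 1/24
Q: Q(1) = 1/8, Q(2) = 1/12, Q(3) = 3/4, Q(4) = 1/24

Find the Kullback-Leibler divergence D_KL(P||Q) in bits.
0.8792 bits

D_KL(P||Q) = Σ P(x) log₂(P(x)/Q(x))

Computing term by term:
  P(1)·log₂(P(1)/Q(1)) = (1/2)·log₂((1/2)/(1/8)) = 1.00000
  P(2)·log₂(P(2)/Q(2)) = (5/24)·log₂((5/24)/(1/12)) = 0.27540
  P(3)·log₂(P(3)/Q(3)) = (1/4)·log₂((1/4)/(3/4)) = -0.39624
  P(4)·log₂(P(4)/Q(4)) = (1/24)·log₂((1/24)/(1/24)) = 0.00000

D_KL(P||Q) = 1.00000 + 0.27540 - 0.39624 + 0.00000 = 0.87916 ≈ 0.8792 bits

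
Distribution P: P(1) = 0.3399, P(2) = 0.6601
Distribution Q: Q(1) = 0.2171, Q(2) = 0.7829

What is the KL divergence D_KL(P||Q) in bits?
0.0574 bits

D_KL(P||Q) = Σ P(x) log₂(P(x)/Q(x))

Computing term by term:
  P(1)·log₂(P(1)/Q(1)) = 0.3399·log₂(0.3399/0.2171) = 0.21983
  P(2)·log₂(P(2)/Q(2)) = 0.6601·log₂(0.6601/0.7829) = -0.16248

D_KL(P||Q) = 0.21983 - 0.16248 = 0.05735 ≈ 0.0574 bits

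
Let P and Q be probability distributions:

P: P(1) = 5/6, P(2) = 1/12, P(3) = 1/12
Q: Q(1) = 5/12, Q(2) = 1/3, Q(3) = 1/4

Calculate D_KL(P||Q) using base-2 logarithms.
0.5346 bits

D_KL(P||Q) = Σ P(x) log₂(P(x)/Q(x))

Computing term by term:
  P(1)·log₂(P(1)/Q(1)) = (5/6)·log₂((5/6)/(5/12)) = 0.83333
  P(2)·log₂(P(2)/Q(2)) = (1/12)·log₂((1/12)/(1/3)) = -0.16667
  P(3)·log₂(P(3)/Q(3)) = (1/12)·log₂((1/12)/(1/4)) = -0.13208

D_KL(P||Q) = 0.83333 - 0.16667 - 0.13208 = 0.53458 ≈ 0.5346 bits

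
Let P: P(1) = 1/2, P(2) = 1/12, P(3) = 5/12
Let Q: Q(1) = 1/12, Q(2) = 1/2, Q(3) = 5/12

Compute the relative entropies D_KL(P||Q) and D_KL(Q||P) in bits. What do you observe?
D_KL(P||Q) = 1.0771 bits, D_KL(Q||P) = 1.0771 bits. The two directions give the same value here, because Q is a self-inverse relabeling of P; in general KL divergence is asymmetric.

D_KL(P||Q) = Σ P(x) log₂(P(x)/Q(x))

Computing term by term:
  P(1)·log₂(P(1)/Q(1)) = (1/2)·log₂((1/2)/(1/12)) = 1.29248
  P(2)·log₂(P(2)/Q(2)) = (1/12)·log₂((1/12)/(1/2)) = -0.21541
  P(3)·log₂(P(3)/Q(3)) = (5/12)·log₂((5/12)/(5/12)) = 0.00000

D_KL(P||Q) = 1.29248 - 0.21541 + 0.00000 = 1.07707 ≈ 1.0771 bits

D_KL(Q||P) = Σ Q(x) log₂(Q(x)/P(x))

Computing term by term:
  Q(1)·log₂(Q(1)/P(1)) = (1/12)·log₂((1/12)/(1/2)) = -0.21541
  Q(2)·log₂(Q(2)/P(2)) = (1/2)·log₂((1/2)/(1/12)) = 1.29248
  Q(3)·log₂(Q(3)/P(3)) = (5/12)·log₂((5/12)/(5/12)) = 0.00000

D_KL(Q||P) = -0.21541 + 1.29248 + 0.00000 = 1.07707 ≈ 1.0771 bits

These ARE equal here. Q is P with outcomes relabeled (Q(1) = P(2), Q(2) = P(1)) by a relabeling that is its own inverse, so the two sums contain exactly the same terms in a different order. This is a special case — KL divergence is not symmetric in general: D_KL(P||Q) ≠ D_KL(Q||P) for most P, Q.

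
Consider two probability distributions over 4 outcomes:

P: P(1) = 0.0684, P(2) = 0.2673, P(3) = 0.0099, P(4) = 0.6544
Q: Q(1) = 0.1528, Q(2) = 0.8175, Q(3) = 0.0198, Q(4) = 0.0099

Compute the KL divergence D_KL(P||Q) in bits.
3.4366 bits

D_KL(P||Q) = Σ P(x) log₂(P(x)/Q(x))

Computing term by term:
  P(1)·log₂(P(1)/Q(1)) = 0.0684·log₂(0.0684/0.1528) = -0.07932
  P(2)·log₂(P(2)/Q(2)) = 0.2673·log₂(0.2673/0.8175) = -0.43109
  P(3)·log₂(P(3)/Q(3)) = 0.0099·log₂(0.0099/0.0198) = -0.00990
  P(4)·log₂(P(4)/Q(4)) = 0.6544·log₂(0.6544/0.0099) = 3.95690

D_KL(P||Q) = -0.07932 - 0.43109 - 0.00990 + 3.95690 = 3.43659 ≈ 3.4366 bits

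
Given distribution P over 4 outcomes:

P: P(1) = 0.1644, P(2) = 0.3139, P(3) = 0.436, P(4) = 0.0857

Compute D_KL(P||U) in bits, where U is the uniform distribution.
0.2211 bits

U(i) = 1/4 for all i

D_KL(P||U) = Σ P(x) log₂(P(x) / (1/4))
           = Σ P(x) log₂(P(x)) + log₂(4)
           = log₂(4) - H(P)

H(P) = -Σ P(x) log₂(P(x)):
  -P(1)·log₂(P(1)) = -(0.1644)·log₂(0.1644) = 0.42822
  -P(2)·log₂(P(2)) = -(0.3139)·log₂(0.3139) = 0.52472
  -P(3)·log₂(P(3)) = -(0.436)·log₂(0.436) = 0.52215
  -P(4)·log₂(P(4)) = -(0.0857)·log₂(0.0857) = 0.30377
H(P) = 0.42822 + 0.52472 + 0.52215 + 0.30377 = 1.77886 bits

log₂(4) = 2.00000 bits

D_KL(P||U) = 2.00000 - 1.77886 = 0.22114 ≈ 0.2211 bits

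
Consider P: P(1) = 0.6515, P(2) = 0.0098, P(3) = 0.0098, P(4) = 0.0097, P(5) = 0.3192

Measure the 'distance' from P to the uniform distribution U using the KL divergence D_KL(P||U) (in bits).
1.1977 bits

U(i) = 1/5 for all i

D_KL(P||U) = Σ P(x) log₂(P(x) / (1/5))
           = Σ P(x) log₂(P(x)) + log₂(5)
           = log₂(5) - H(P)

H(P) = -Σ P(x) log₂(P(x)):
  -P(1)·log₂(P(1)) = -(0.6515)·log₂(0.6515) = 0.40273
  -P(2)·log₂(P(2)) = -(0.0098)·log₂(0.0098) = 0.06540
  -P(3)·log₂(P(3)) = -(0.0098)·log₂(0.0098) = 0.06540
  -P(4)·log₂(P(4)) = -(0.0097)·log₂(0.0097) = 0.06487
  -P(5)·log₂(P(5)) = -(0.3192)·log₂(0.3192) = 0.52587
H(P) = 0.40273 + 0.06540 + 0.06540 + 0.06487 + 0.52587 = 1.12427 bits

log₂(5) = 2.32193 bits

D_KL(P||U) = 2.32193 - 1.12427 = 1.19766 ≈ 1.1977 bits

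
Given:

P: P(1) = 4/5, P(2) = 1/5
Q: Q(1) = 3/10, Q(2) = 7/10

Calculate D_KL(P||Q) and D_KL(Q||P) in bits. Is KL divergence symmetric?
D_KL(P||Q) = 0.7706 bits, D_KL(Q||P) = 0.8406 bits. No, KL divergence is not symmetric.

D_KL(P||Q) = Σ P(x) log₂(P(x)/Q(x))

Computing term by term:
  P(1)·log₂(P(1)/Q(1)) = (4/5)·log₂((4/5)/(3/10)) = 1.13203
  P(2)·log₂(P(2)/Q(2)) = (1/5)·log₂((1/5)/(7/10)) = -0.36147

D_KL(P||Q) = 1.13203 - 0.36147 = 0.77056 ≈ 0.7706 bits

D_KL(Q||P) = Σ Q(x) log₂(Q(x)/P(x))

Computing term by term:
  Q(1)·log₂(Q(1)/P(1)) = (3/10)·log₂((3/10)/(4/5)) = -0.42451
  Q(2)·log₂(Q(2)/P(2)) = (7/10)·log₂((7/10)/(1/5)) = 1.26515

D_KL(Q||P) = -0.42451 + 1.26515 = 0.84064 ≈ 0.8406 bits

These are NOT equal (difference: 0.0700 bits). KL divergence is asymmetric: D_KL(P||Q) ≠ D_KL(Q||P) in general.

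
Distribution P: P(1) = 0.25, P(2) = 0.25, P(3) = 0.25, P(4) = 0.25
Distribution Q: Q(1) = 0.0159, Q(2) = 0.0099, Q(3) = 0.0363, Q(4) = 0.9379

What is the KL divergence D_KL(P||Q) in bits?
2.3774 bits

D_KL(P||Q) = Σ P(x) log₂(P(x)/Q(x))

Computing term by term:
  P(1)·log₂(P(1)/Q(1)) = 0.25·log₂(0.25/0.0159) = 0.99371
  P(2)·log₂(P(2)/Q(2)) = 0.25·log₂(0.25/0.0099) = 1.16459
  P(3)·log₂(P(3)/Q(3)) = 0.25·log₂(0.25/0.0363) = 0.69597
  P(4)·log₂(P(4)/Q(4)) = 0.25·log₂(0.25/0.9379) = -0.47688

D_KL(P||Q) = 0.99371 + 1.16459 + 0.69597 - 0.47688 = 2.37739 ≈ 2.3774 bits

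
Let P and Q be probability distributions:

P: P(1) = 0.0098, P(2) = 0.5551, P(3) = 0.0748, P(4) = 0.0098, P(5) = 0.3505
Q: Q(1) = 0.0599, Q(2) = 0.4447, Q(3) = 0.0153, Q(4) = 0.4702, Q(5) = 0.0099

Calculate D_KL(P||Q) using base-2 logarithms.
2.0721 bits

D_KL(P||Q) = Σ P(x) log₂(P(x)/Q(x))

Computing term by term:
  P(1)·log₂(P(1)/Q(1)) = 0.0098·log₂(0.0098/0.0599) = -0.02559
  P(2)·log₂(P(2)/Q(2)) = 0.5551·log₂(0.5551/0.4447) = 0.17758
  P(3)·log₂(P(3)/Q(3)) = 0.0748·log₂(0.0748/0.0153) = 0.17126
  P(4)·log₂(P(4)/Q(4)) = 0.0098·log₂(0.0098/0.4702) = -0.05473
  P(5)·log₂(P(5)/Q(5)) = 0.3505·log₂(0.3505/0.0099) = 1.80362

D_KL(P||Q) = -0.02559 + 0.17758 + 0.17126 - 0.05473 + 1.80362 = 2.07214 ≈ 2.0721 bits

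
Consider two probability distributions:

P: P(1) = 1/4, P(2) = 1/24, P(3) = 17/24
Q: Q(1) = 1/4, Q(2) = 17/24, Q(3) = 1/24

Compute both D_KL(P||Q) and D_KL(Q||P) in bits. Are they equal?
D_KL(P||Q) = 2.7250 bits, D_KL(Q||P) = 2.7250 bits. Yes, in this case they are equal (although KL divergence is not symmetric in general).

D_KL(P||Q) = Σ P(x) log₂(P(x)/Q(x))

Computing term by term:
  P(1)·log₂(P(1)/Q(1)) = (1/4)·log₂((1/4)/(1/4)) = 0.00000
  P(2)·log₂(P(2)/Q(2)) = (1/24)·log₂((1/24)/(17/24)) = -0.17031
  P(3)·log₂(P(3)/Q(3)) = (17/24)·log₂((17/24)/(1/24)) = 2.89529

D_KL(P||Q) = 0.00000 - 0.17031 + 2.89529 = 2.72498 ≈ 2.7250 bits

D_KL(Q||P) = Σ Q(x) log₂(Q(x)/P(x))

Computing term by term:
  Q(1)·log₂(Q(1)/P(1)) = (1/4)·log₂((1/4)/(1/4)) = 0.00000
  Q(2)·log₂(Q(2)/P(2)) = (17/24)·log₂((17/24)/(1/24)) = 2.89529
  Q(3)·log₂(Q(3)/P(3)) = (1/24)·log₂((1/24)/(17/24)) = -0.17031

D_KL(Q||P) = 0.00000 + 2.89529 - 0.17031 = 2.72498 ≈ 2.7250 bits

These ARE equal here. Q is P with outcomes relabeled (Q(2) = P(3), Q(3) = P(2)) by a relabeling that is its own inverse, so the two sums contain exactly the same terms in a different order. This is a special case — KL divergence is not symmetric in general: D_KL(P||Q) ≠ D_KL(Q||P) for most P, Q.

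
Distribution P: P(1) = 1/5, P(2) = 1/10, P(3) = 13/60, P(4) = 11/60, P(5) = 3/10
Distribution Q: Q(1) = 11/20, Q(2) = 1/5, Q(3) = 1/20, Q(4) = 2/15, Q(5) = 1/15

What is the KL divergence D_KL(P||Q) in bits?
0.8017 bits

D_KL(P||Q) = Σ P(x) log₂(P(x)/Q(x))

Computing term by term:
  P(1)·log₂(P(1)/Q(1)) = (1/5)·log₂((1/5)/(11/20)) = -0.29189
  P(2)·log₂(P(2)/Q(2)) = (1/10)·log₂((1/10)/(1/5)) = -0.10000
  P(3)·log₂(P(3)/Q(3)) = (13/60)·log₂((13/60)/(1/20)) = 0.45835
  P(4)·log₂(P(4)/Q(4)) = (11/60)·log₂((11/60)/(2/15)) = 0.08423
  P(5)·log₂(P(5)/Q(5)) = (3/10)·log₂((3/10)/(1/15)) = 0.65098

D_KL(P||Q) = -0.29189 - 0.10000 + 0.45835 + 0.08423 + 0.65098 = 0.80167 ≈ 0.8017 bits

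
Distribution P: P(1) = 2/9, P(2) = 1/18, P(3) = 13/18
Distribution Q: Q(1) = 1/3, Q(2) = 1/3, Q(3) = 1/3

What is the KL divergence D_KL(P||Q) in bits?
0.5320 bits

D_KL(P||Q) = Σ P(x) log₂(P(x)/Q(x))

Computing term by term:
  P(1)·log₂(P(1)/Q(1)) = (2/9)·log₂((2/9)/(1/3)) = -0.12999
  P(2)·log₂(P(2)/Q(2)) = (1/18)·log₂((1/18)/(1/3)) = -0.14361
  P(3)·log₂(P(3)/Q(3)) = (13/18)·log₂((13/18)/(1/3)) = 0.80562

D_KL(P||Q) = -0.12999 - 0.14361 + 0.80562 = 0.53202 ≈ 0.5320 bits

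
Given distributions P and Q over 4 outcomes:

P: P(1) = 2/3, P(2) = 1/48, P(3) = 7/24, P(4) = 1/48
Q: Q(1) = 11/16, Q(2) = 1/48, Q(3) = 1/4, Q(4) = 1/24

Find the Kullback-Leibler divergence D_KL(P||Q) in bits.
0.0144 bits

D_KL(P||Q) = Σ P(x) log₂(P(x)/Q(x))

Computing term by term:
  P(1)·log₂(P(1)/Q(1)) = (2/3)·log₂((2/3)/(11/16)) = -0.02960
  P(2)·log₂(P(2)/Q(2)) = (1/48)·log₂((1/48)/(1/48)) = 0.00000
  P(3)·log₂(P(3)/Q(3)) = (7/24)·log₂((7/24)/(1/4)) = 0.06486
  P(4)·log₂(P(4)/Q(4)) = (1/48)·log₂((1/48)/(1/24)) = -0.02083

D_KL(P||Q) = -0.02960 + 0.00000 + 0.06486 - 0.02083 = 0.01443 ≈ 0.0144 bits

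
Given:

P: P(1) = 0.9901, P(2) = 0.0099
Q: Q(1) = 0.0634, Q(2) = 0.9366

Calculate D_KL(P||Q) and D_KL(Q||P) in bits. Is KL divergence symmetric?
D_KL(P||Q) = 3.8608 bits, D_KL(Q||P) = 5.8963 bits. No, KL divergence is not symmetric.

D_KL(P||Q) = Σ P(x) log₂(P(x)/Q(x))

Computing term by term:
  P(1)·log₂(P(1)/Q(1)) = 0.9901·log₂(0.9901/0.0634) = 3.92577
  P(2)·log₂(P(2)/Q(2)) = 0.0099·log₂(0.0099/0.9366) = -0.06498

D_KL(P||Q) = 3.92577 - 0.06498 = 3.86079 ≈ 3.8608 bits

D_KL(Q||P) = Σ Q(x) log₂(Q(x)/P(x))

Computing term by term:
  Q(1)·log₂(Q(1)/P(1)) = 0.0634·log₂(0.0634/0.9901) = -0.25138
  Q(2)·log₂(Q(2)/P(2)) = 0.9366·log₂(0.9366/0.0099) = 6.14771

D_KL(Q||P) = -0.25138 + 6.14771 = 5.89633 ≈ 5.8963 bits

These are NOT equal (difference: 2.0355 bits). KL divergence is asymmetric: D_KL(P||Q) ≠ D_KL(Q||P) in general.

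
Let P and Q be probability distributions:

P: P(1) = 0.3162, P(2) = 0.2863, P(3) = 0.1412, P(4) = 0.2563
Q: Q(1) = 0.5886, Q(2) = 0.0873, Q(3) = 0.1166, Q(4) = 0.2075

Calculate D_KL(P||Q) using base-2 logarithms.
0.3242 bits

D_KL(P||Q) = Σ P(x) log₂(P(x)/Q(x))

Computing term by term:
  P(1)·log₂(P(1)/Q(1)) = 0.3162·log₂(0.3162/0.5886) = -0.28346
  P(2)·log₂(P(2)/Q(2)) = 0.2863·log₂(0.2863/0.0873) = 0.49057
  P(3)·log₂(P(3)/Q(3)) = 0.1412·log₂(0.1412/0.1166) = 0.03900
  P(4)·log₂(P(4)/Q(4)) = 0.2563·log₂(0.2563/0.2075) = 0.07810

D_KL(P||Q) = -0.28346 + 0.49057 + 0.03900 + 0.07810 = 0.32421 ≈ 0.3242 bits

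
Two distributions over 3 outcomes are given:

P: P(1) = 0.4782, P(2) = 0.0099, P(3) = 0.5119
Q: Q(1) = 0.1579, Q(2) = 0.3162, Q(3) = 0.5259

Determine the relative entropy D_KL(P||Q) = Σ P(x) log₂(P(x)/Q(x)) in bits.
0.6951 bits

D_KL(P||Q) = Σ P(x) log₂(P(x)/Q(x))

Computing term by term:
  P(1)·log₂(P(1)/Q(1)) = 0.4782·log₂(0.4782/0.1579) = 0.76445
  P(2)·log₂(P(2)/Q(2)) = 0.0099·log₂(0.0099/0.3162) = -0.04947
  P(3)·log₂(P(3)/Q(3)) = 0.5119·log₂(0.5119/0.5259) = -0.01993

D_KL(P||Q) = 0.76445 - 0.04947 - 0.01993 = 0.69505 ≈ 0.6951 bits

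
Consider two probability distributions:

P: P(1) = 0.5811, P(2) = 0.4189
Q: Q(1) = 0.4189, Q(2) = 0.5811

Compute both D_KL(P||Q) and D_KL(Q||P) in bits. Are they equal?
D_KL(P||Q) = 0.0766 bits, D_KL(Q||P) = 0.0766 bits. Yes, in this case they are equal (although KL divergence is not symmetric in general).

D_KL(P||Q) = Σ P(x) log₂(P(x)/Q(x))

Computing term by term:
  P(1)·log₂(P(1)/Q(1)) = 0.5811·log₂(0.5811/0.4189) = 0.27438
  P(2)·log₂(P(2)/Q(2)) = 0.4189·log₂(0.4189/0.5811) = -0.19780

D_KL(P||Q) = 0.27438 - 0.19780 = 0.07658 ≈ 0.0766 bits

D_KL(Q||P) = Σ Q(x) log₂(Q(x)/P(x))

Computing term by term:
  Q(1)·log₂(Q(1)/P(1)) = 0.4189·log₂(0.4189/0.5811) = -0.19780
  Q(2)·log₂(Q(2)/P(2)) = 0.5811·log₂(0.5811/0.4189) = 0.27438

D_KL(Q||P) = -0.19780 + 0.27438 = 0.07658 ≈ 0.0766 bits

These ARE equal here. Q is P with outcomes relabeled (Q(1) = P(2), Q(2) = P(1)) by a relabeling that is its own inverse, so the two sums contain exactly the same terms in a different order. This is a special case — KL divergence is not symmetric in general: D_KL(P||Q) ≠ D_KL(Q||P) for most P, Q.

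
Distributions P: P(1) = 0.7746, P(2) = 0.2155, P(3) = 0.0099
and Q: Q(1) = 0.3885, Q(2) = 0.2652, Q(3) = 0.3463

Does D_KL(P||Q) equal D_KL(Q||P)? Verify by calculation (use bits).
D_KL(P||Q) = 0.6559 bits, D_KL(Q||P) = 1.4686 bits. No — D_KL(P||Q) ≠ D_KL(Q||P) for this pair.

D_KL(P||Q) = Σ P(x) log₂(P(x)/Q(x))

Computing term by term:
  P(1)·log₂(P(1)/Q(1)) = 0.7746·log₂(0.7746/0.3885) = 0.77114
  P(2)·log₂(P(2)/Q(2)) = 0.2155·log₂(0.2155/0.2652) = -0.06452
  P(3)·log₂(P(3)/Q(3)) = 0.0099·log₂(0.0099/0.3463) = -0.05077

D_KL(P||Q) = 0.77114 - 0.06452 - 0.05077 = 0.65585 ≈ 0.6559 bits

D_KL(Q||P) = Σ Q(x) log₂(Q(x)/P(x))

Computing term by term:
  Q(1)·log₂(Q(1)/P(1)) = 0.3885·log₂(0.3885/0.7746) = -0.38677
  Q(2)·log₂(Q(2)/P(2)) = 0.2652·log₂(0.2652/0.2155) = 0.07940
  Q(3)·log₂(Q(3)/P(3)) = 0.3463·log₂(0.3463/0.0099) = 1.77598

D_KL(Q||P) = -0.38677 + 0.07940 + 1.77598 = 1.46861 ≈ 1.4686 bits

These are NOT equal (difference: 0.8127 bits). KL divergence is asymmetric: D_KL(P||Q) ≠ D_KL(Q||P) in general.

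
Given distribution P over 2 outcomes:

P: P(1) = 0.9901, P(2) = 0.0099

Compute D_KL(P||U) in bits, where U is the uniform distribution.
0.9199 bits

U(i) = 1/2 for all i

D_KL(P||U) = Σ P(x) log₂(P(x) / (1/2))
           = Σ P(x) log₂(P(x)) + log₂(2)
           = log₂(2) - H(P)

H(P) = -Σ P(x) log₂(P(x)):
  -P(1)·log₂(P(1)) = -(0.9901)·log₂(0.9901) = 0.01421
  -P(2)·log₂(P(2)) = -(0.0099)·log₂(0.0099) = 0.06592
H(P) = 0.01421 + 0.06592 = 0.08013 bits

log₂(2) = 1.00000 bits

D_KL(P||U) = 1.00000 - 0.08013 = 0.91987 ≈ 0.9199 bits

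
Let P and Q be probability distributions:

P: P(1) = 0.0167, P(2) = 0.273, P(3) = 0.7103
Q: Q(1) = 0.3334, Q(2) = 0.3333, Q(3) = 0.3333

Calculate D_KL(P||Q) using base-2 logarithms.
0.6246 bits

D_KL(P||Q) = Σ P(x) log₂(P(x)/Q(x))

Computing term by term:
  P(1)·log₂(P(1)/Q(1)) = 0.0167·log₂(0.0167/0.3334) = -0.07213
  P(2)·log₂(P(2)/Q(2)) = 0.273·log₂(0.273/0.3333) = -0.07860
  P(3)·log₂(P(3)/Q(3)) = 0.7103·log₂(0.7103/0.3333) = 0.77537

D_KL(P||Q) = -0.07213 - 0.07860 + 0.77537 = 0.62464 ≈ 0.6246 bits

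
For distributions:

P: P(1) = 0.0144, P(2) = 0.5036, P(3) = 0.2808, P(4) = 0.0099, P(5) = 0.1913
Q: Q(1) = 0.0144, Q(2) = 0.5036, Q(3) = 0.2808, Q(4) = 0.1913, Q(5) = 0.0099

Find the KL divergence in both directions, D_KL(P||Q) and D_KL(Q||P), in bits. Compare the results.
D_KL(P||Q) = 0.7750 bits, D_KL(Q||P) = 0.7750 bits. The two directions give exactly the same value for this pair.

D_KL(P||Q) = Σ P(x) log₂(P(x)/Q(x))

Computing term by term:
  P(1)·log₂(P(1)/Q(1)) = 0.0144·log₂(0.0144/0.0144) = 0.00000
  P(2)·log₂(P(2)/Q(2)) = 0.5036·log₂(0.5036/0.5036) = 0.00000
  P(3)·log₂(P(3)/Q(3)) = 0.2808·log₂(0.2808/0.2808) = 0.00000
  P(4)·log₂(P(4)/Q(4)) = 0.0099·log₂(0.0099/0.1913) = -0.04230
  P(5)·log₂(P(5)/Q(5)) = 0.1913·log₂(0.1913/0.0099) = 0.81728

D_KL(P||Q) = 0.00000 + 0.00000 + 0.00000 - 0.04230 + 0.81728 = 0.77498 ≈ 0.7750 bits

D_KL(Q||P) = Σ Q(x) log₂(Q(x)/P(x))

Computing term by term:
  Q(1)·log₂(Q(1)/P(1)) = 0.0144·log₂(0.0144/0.0144) = 0.00000
  Q(2)·log₂(Q(2)/P(2)) = 0.5036·log₂(0.5036/0.5036) = 0.00000
  Q(3)·log₂(Q(3)/P(3)) = 0.2808·log₂(0.2808/0.2808) = 0.00000
  Q(4)·log₂(Q(4)/P(4)) = 0.1913·log₂(0.1913/0.0099) = 0.81728
  Q(5)·log₂(Q(5)/P(5)) = 0.0099·log₂(0.0099/0.1913) = -0.04230

D_KL(Q||P) = 0.00000 + 0.00000 + 0.00000 + 0.81728 - 0.04230 = 0.77498 ≈ 0.7750 bits

These ARE equal here. Q is P with outcomes relabeled (Q(4) = P(5), Q(5) = P(4)) by a relabeling that is its own inverse, so the two sums contain exactly the same terms in a different order. This is a special case — KL divergence is not symmetric in general: D_KL(P||Q) ≠ D_KL(Q||P) for most P, Q.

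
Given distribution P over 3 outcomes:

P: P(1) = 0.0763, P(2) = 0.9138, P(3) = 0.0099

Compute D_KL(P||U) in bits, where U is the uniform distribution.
1.1170 bits

U(i) = 1/3 for all i

D_KL(P||U) = Σ P(x) log₂(P(x) / (1/3))
           = Σ P(x) log₂(P(x)) + log₂(3)
           = log₂(3) - H(P)

H(P) = -Σ P(x) log₂(P(x)):
  -P(1)·log₂(P(1)) = -(0.0763)·log₂(0.0763) = 0.28324
  -P(2)·log₂(P(2)) = -(0.9138)·log₂(0.9138) = 0.11884
  -P(3)·log₂(P(3)) = -(0.0099)·log₂(0.0099) = 0.06592
H(P) = 0.28324 + 0.11884 + 0.06592 = 0.46800 bits

log₂(3) = 1.58496 bits

D_KL(P||U) = 1.58496 - 0.46800 = 1.11696 ≈ 1.1170 bits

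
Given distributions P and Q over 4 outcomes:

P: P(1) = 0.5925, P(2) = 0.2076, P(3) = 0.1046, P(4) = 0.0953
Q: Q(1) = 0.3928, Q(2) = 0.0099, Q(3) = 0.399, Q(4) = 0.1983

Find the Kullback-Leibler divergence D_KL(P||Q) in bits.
0.9600 bits

D_KL(P||Q) = Σ P(x) log₂(P(x)/Q(x))

Computing term by term:
  P(1)·log₂(P(1)/Q(1)) = 0.5925·log₂(0.5925/0.3928) = 0.35136
  P(2)·log₂(P(2)/Q(2)) = 0.2076·log₂(0.2076/0.0099) = 0.91141
  P(3)·log₂(P(3)/Q(3)) = 0.1046·log₂(0.1046/0.399) = -0.20204
  P(4)·log₂(P(4)/Q(4)) = 0.0953·log₂(0.0953/0.1983) = -0.10075

D_KL(P||Q) = 0.35136 + 0.91141 - 0.20204 - 0.10075 = 0.95998 ≈ 0.9600 bits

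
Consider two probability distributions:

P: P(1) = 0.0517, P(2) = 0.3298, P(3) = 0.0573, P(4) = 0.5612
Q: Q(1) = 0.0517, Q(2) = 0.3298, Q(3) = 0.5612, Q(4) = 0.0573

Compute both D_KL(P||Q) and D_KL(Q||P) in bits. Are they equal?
D_KL(P||Q) = 1.6588 bits, D_KL(Q||P) = 1.6588 bits. Yes, in this case they are equal (although KL divergence is not symmetric in general).

D_KL(P||Q) = Σ P(x) log₂(P(x)/Q(x))

Computing term by term:
  P(1)·log₂(P(1)/Q(1)) = 0.0517·log₂(0.0517/0.0517) = 0.00000
  P(2)·log₂(P(2)/Q(2)) = 0.3298·log₂(0.3298/0.3298) = 0.00000
  P(3)·log₂(P(3)/Q(3)) = 0.0573·log₂(0.0573/0.5612) = -0.18863
  P(4)·log₂(P(4)/Q(4)) = 0.5612·log₂(0.5612/0.0573) = 1.84742

D_KL(P||Q) = 0.00000 + 0.00000 - 0.18863 + 1.84742 = 1.65879 ≈ 1.6588 bits

D_KL(Q||P) = Σ Q(x) log₂(Q(x)/P(x))

Computing term by term:
  Q(1)·log₂(Q(1)/P(1)) = 0.0517·log₂(0.0517/0.0517) = 0.00000
  Q(2)·log₂(Q(2)/P(2)) = 0.3298·log₂(0.3298/0.3298) = 0.00000
  Q(3)·log₂(Q(3)/P(3)) = 0.5612·log₂(0.5612/0.0573) = 1.84742
  Q(4)·log₂(Q(4)/P(4)) = 0.0573·log₂(0.0573/0.5612) = -0.18863

D_KL(Q||P) = 0.00000 + 0.00000 + 1.84742 - 0.18863 = 1.65879 ≈ 1.6588 bits

These ARE equal here. Q is P with outcomes relabeled (Q(3) = P(4), Q(4) = P(3)) by a relabeling that is its own inverse, so the two sums contain exactly the same terms in a different order. This is a special case — KL divergence is not symmetric in general: D_KL(P||Q) ≠ D_KL(Q||P) for most P, Q.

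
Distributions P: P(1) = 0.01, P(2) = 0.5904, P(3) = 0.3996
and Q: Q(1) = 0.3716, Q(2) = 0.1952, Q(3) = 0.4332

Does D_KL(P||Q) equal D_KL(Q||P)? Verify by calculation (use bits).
D_KL(P||Q) = 0.8440 bits, D_KL(Q||P) = 1.6769 bits. No — D_KL(P||Q) ≠ D_KL(Q||P) for this pair.

D_KL(P||Q) = Σ P(x) log₂(P(x)/Q(x))

Computing term by term:
  P(1)·log₂(P(1)/Q(1)) = 0.01·log₂(0.01/0.3716) = -0.05216
  P(2)·log₂(P(2)/Q(2)) = 0.5904·log₂(0.5904/0.1952) = 0.94272
  P(3)·log₂(P(3)/Q(3)) = 0.3996·log₂(0.3996/0.4332) = -0.04654

D_KL(P||Q) = -0.05216 + 0.94272 - 0.04654 = 0.84402 ≈ 0.8440 bits

D_KL(Q||P) = Σ Q(x) log₂(Q(x)/P(x))

Computing term by term:
  Q(1)·log₂(Q(1)/P(1)) = 0.3716·log₂(0.3716/0.01) = 1.93815
  Q(2)·log₂(Q(2)/P(2)) = 0.1952·log₂(0.1952/0.5904) = -0.31168
  Q(3)·log₂(Q(3)/P(3)) = 0.4332·log₂(0.4332/0.3996) = 0.05046

D_KL(Q||P) = 1.93815 - 0.31168 + 0.05046 = 1.67693 ≈ 1.6769 bits

These are NOT equal (difference: 0.8329 bits). KL divergence is asymmetric: D_KL(P||Q) ≠ D_KL(Q||P) in general.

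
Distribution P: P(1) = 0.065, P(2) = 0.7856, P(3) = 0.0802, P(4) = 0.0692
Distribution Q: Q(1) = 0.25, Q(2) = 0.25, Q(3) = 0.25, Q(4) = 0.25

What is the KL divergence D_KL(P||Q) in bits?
0.9116 bits

D_KL(P||Q) = Σ P(x) log₂(P(x)/Q(x))

Computing term by term:
  P(1)·log₂(P(1)/Q(1)) = 0.065·log₂(0.065/0.25) = -0.12632
  P(2)·log₂(P(2)/Q(2)) = 0.7856·log₂(0.7856/0.25) = 1.29771
  P(3)·log₂(P(3)/Q(3)) = 0.0802·log₂(0.0802/0.25) = -0.13155
  P(4)·log₂(P(4)/Q(4)) = 0.0692·log₂(0.0692/0.25) = -0.12823

D_KL(P||Q) = -0.12632 + 1.29771 - 0.13155 - 0.12823 = 0.91161 ≈ 0.9116 bits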